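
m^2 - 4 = (m - 2)*(m + 2)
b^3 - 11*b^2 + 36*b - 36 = (b - 6)*(b - 3)*(b - 2)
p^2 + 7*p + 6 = (p + 1)*(p + 6)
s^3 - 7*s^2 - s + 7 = (s - 7)*(s - 1)*(s + 1)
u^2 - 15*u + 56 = (u - 8)*(u - 7)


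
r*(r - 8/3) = r^2 - 8*r/3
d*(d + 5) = d^2 + 5*d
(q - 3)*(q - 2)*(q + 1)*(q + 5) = q^4 + q^3 - 19*q^2 + 11*q + 30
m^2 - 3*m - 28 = (m - 7)*(m + 4)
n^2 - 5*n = n*(n - 5)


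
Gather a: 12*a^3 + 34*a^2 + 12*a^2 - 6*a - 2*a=12*a^3 + 46*a^2 - 8*a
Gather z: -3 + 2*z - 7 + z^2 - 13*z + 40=z^2 - 11*z + 30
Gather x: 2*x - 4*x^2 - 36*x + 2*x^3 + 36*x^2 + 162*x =2*x^3 + 32*x^2 + 128*x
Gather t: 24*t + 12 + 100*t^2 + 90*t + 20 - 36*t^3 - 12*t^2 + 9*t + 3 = -36*t^3 + 88*t^2 + 123*t + 35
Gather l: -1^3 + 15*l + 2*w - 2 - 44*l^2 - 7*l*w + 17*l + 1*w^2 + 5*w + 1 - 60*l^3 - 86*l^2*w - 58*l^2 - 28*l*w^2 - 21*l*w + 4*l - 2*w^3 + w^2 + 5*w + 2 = -60*l^3 + l^2*(-86*w - 102) + l*(-28*w^2 - 28*w + 36) - 2*w^3 + 2*w^2 + 12*w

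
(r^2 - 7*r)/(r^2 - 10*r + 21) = r/(r - 3)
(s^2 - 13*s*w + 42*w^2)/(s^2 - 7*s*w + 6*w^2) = (s - 7*w)/(s - w)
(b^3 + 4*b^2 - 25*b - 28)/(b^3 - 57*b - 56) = (b - 4)/(b - 8)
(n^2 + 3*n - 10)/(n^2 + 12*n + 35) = (n - 2)/(n + 7)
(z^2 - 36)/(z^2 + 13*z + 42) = (z - 6)/(z + 7)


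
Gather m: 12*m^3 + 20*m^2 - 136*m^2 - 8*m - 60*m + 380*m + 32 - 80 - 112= 12*m^3 - 116*m^2 + 312*m - 160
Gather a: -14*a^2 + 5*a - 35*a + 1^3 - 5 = -14*a^2 - 30*a - 4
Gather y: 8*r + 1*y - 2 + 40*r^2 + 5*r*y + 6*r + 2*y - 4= 40*r^2 + 14*r + y*(5*r + 3) - 6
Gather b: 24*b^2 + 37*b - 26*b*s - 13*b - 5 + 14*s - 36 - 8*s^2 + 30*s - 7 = 24*b^2 + b*(24 - 26*s) - 8*s^2 + 44*s - 48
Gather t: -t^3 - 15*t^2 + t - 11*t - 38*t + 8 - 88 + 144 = -t^3 - 15*t^2 - 48*t + 64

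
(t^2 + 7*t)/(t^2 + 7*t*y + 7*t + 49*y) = t/(t + 7*y)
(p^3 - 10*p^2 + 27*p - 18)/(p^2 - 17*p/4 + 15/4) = 4*(p^2 - 7*p + 6)/(4*p - 5)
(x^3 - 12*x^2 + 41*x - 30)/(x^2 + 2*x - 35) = (x^2 - 7*x + 6)/(x + 7)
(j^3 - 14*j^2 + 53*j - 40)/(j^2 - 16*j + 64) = (j^2 - 6*j + 5)/(j - 8)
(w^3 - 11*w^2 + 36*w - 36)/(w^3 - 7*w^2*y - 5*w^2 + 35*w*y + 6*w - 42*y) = (6 - w)/(-w + 7*y)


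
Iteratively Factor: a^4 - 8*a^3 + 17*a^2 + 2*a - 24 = (a - 3)*(a^3 - 5*a^2 + 2*a + 8) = (a - 3)*(a - 2)*(a^2 - 3*a - 4) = (a - 3)*(a - 2)*(a + 1)*(a - 4)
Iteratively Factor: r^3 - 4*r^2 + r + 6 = (r - 2)*(r^2 - 2*r - 3) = (r - 3)*(r - 2)*(r + 1)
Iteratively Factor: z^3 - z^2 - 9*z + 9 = (z - 1)*(z^2 - 9) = (z - 1)*(z + 3)*(z - 3)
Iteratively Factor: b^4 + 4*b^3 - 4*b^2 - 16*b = (b + 2)*(b^3 + 2*b^2 - 8*b) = (b - 2)*(b + 2)*(b^2 + 4*b) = b*(b - 2)*(b + 2)*(b + 4)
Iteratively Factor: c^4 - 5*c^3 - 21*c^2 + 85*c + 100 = (c + 4)*(c^3 - 9*c^2 + 15*c + 25) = (c - 5)*(c + 4)*(c^2 - 4*c - 5) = (c - 5)^2*(c + 4)*(c + 1)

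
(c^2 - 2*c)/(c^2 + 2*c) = (c - 2)/(c + 2)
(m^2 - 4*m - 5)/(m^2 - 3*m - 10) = (m + 1)/(m + 2)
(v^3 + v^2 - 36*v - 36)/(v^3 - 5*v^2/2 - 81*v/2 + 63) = 2*(v^2 - 5*v - 6)/(2*v^2 - 17*v + 21)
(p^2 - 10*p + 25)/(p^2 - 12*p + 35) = (p - 5)/(p - 7)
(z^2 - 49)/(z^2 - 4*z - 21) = (z + 7)/(z + 3)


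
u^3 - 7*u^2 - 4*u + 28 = (u - 7)*(u - 2)*(u + 2)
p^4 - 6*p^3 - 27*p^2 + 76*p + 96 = (p - 8)*(p - 3)*(p + 1)*(p + 4)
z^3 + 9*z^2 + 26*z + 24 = (z + 2)*(z + 3)*(z + 4)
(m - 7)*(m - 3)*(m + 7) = m^3 - 3*m^2 - 49*m + 147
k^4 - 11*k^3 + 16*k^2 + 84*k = k*(k - 7)*(k - 6)*(k + 2)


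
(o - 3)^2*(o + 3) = o^3 - 3*o^2 - 9*o + 27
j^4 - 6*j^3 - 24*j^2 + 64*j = j*(j - 8)*(j - 2)*(j + 4)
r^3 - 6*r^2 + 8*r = r*(r - 4)*(r - 2)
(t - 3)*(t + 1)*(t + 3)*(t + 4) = t^4 + 5*t^3 - 5*t^2 - 45*t - 36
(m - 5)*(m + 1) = m^2 - 4*m - 5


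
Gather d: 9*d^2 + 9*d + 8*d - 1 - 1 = 9*d^2 + 17*d - 2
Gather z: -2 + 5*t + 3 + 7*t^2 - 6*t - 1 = 7*t^2 - t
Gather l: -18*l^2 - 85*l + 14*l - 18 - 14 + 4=-18*l^2 - 71*l - 28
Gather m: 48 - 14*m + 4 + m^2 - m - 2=m^2 - 15*m + 50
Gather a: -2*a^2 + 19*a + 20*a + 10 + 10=-2*a^2 + 39*a + 20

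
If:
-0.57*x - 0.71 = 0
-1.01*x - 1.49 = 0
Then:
No Solution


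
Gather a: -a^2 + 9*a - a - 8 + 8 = -a^2 + 8*a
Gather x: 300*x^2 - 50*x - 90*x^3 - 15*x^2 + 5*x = -90*x^3 + 285*x^2 - 45*x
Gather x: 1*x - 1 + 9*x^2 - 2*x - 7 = 9*x^2 - x - 8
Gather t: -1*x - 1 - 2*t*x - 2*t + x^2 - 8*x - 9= t*(-2*x - 2) + x^2 - 9*x - 10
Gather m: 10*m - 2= 10*m - 2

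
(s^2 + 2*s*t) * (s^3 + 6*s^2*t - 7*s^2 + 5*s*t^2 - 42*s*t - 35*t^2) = s^5 + 8*s^4*t - 7*s^4 + 17*s^3*t^2 - 56*s^3*t + 10*s^2*t^3 - 119*s^2*t^2 - 70*s*t^3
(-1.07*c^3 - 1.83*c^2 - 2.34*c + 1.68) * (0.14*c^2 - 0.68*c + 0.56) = -0.1498*c^5 + 0.4714*c^4 + 0.3176*c^3 + 0.8016*c^2 - 2.4528*c + 0.9408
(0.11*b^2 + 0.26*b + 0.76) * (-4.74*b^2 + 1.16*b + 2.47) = -0.5214*b^4 - 1.1048*b^3 - 3.0291*b^2 + 1.5238*b + 1.8772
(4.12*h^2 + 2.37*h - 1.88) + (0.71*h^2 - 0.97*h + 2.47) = 4.83*h^2 + 1.4*h + 0.59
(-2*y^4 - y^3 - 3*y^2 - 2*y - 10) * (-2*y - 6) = 4*y^5 + 14*y^4 + 12*y^3 + 22*y^2 + 32*y + 60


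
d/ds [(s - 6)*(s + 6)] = 2*s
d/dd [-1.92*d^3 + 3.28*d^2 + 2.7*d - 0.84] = -5.76*d^2 + 6.56*d + 2.7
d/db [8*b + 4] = 8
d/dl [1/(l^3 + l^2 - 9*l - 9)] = (-3*l^2 - 2*l + 9)/(l^3 + l^2 - 9*l - 9)^2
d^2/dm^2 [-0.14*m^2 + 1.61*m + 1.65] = -0.280000000000000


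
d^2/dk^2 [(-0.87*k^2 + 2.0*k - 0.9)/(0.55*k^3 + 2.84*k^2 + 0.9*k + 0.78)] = (-0.526350000000001*k^6 + 3.63*k^5 + 18.0609*k^4 + 17.46226*k^3 - 44.959896*k^2 - 38.0682*k - 1.337256)/(0.166375*k^9 + 2.5773*k^8 + 14.12499*k^7 + 32.048954*k^6 + 30.42378*k^5 + 28.091304*k^4 + 13.69494*k^3 + 7.078968*k^2 + 1.64268*k + 0.474552)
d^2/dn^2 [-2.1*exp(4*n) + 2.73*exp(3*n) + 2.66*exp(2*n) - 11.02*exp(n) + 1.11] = (-33.6*exp(3*n) + 24.57*exp(2*n) + 10.64*exp(n) - 11.02)*exp(n)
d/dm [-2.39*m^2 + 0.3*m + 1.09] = 0.3 - 4.78*m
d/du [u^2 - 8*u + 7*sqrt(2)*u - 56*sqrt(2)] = 2*u - 8 + 7*sqrt(2)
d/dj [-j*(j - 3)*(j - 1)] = -3*j^2 + 8*j - 3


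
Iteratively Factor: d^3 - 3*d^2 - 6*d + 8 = (d - 4)*(d^2 + d - 2) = (d - 4)*(d - 1)*(d + 2)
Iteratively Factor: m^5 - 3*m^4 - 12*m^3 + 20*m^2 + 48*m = (m + 2)*(m^4 - 5*m^3 - 2*m^2 + 24*m) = m*(m + 2)*(m^3 - 5*m^2 - 2*m + 24) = m*(m + 2)^2*(m^2 - 7*m + 12) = m*(m - 3)*(m + 2)^2*(m - 4)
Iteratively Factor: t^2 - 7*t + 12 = (t - 4)*(t - 3)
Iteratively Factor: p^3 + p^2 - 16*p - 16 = (p + 4)*(p^2 - 3*p - 4) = (p - 4)*(p + 4)*(p + 1)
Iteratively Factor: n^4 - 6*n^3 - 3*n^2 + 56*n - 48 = (n - 1)*(n^3 - 5*n^2 - 8*n + 48) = (n - 1)*(n + 3)*(n^2 - 8*n + 16) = (n - 4)*(n - 1)*(n + 3)*(n - 4)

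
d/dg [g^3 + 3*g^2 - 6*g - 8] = 3*g^2 + 6*g - 6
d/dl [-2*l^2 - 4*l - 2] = -4*l - 4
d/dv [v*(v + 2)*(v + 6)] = 3*v^2 + 16*v + 12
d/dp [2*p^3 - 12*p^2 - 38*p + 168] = 6*p^2 - 24*p - 38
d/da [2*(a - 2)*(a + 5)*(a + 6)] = 6*a^2 + 36*a + 16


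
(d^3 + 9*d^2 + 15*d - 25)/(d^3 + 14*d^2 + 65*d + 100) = (d - 1)/(d + 4)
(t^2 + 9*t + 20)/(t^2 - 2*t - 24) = (t + 5)/(t - 6)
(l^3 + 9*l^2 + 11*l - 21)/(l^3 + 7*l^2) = 1 + 2/l - 3/l^2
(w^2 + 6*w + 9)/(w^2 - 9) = (w + 3)/(w - 3)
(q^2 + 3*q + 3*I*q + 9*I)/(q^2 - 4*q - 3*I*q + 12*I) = (q^2 + 3*q*(1 + I) + 9*I)/(q^2 - q*(4 + 3*I) + 12*I)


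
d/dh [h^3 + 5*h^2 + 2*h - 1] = 3*h^2 + 10*h + 2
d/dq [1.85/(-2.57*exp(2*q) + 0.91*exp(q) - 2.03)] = (9.509*exp(q) - 1.6835)*exp(q)/(2.57*exp(2*q) - 0.91*exp(q) + 2.03)^2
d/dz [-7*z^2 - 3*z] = -14*z - 3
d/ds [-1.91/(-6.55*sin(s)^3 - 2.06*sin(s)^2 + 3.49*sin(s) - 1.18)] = (-37.5315*sin(s)^2 - 7.8692*sin(s) + 6.6659)*cos(s)/(6.55*sin(s)^3 + 2.06*sin(s)^2 - 3.49*sin(s) + 1.18)^2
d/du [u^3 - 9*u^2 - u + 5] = 3*u^2 - 18*u - 1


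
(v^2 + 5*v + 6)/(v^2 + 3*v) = (v + 2)/v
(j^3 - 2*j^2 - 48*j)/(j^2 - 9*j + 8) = j*(j + 6)/(j - 1)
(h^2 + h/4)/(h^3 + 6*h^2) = (h + 1/4)/(h*(h + 6))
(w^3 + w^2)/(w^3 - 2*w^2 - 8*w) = w*(w + 1)/(w^2 - 2*w - 8)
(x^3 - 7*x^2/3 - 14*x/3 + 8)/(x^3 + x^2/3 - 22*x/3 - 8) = (3*x - 4)/(3*x + 4)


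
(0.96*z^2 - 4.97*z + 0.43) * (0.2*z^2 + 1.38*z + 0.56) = 0.192*z^4 + 0.3308*z^3 - 6.235*z^2 - 2.1898*z + 0.2408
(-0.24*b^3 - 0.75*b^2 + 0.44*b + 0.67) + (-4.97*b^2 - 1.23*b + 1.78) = -0.24*b^3 - 5.72*b^2 - 0.79*b + 2.45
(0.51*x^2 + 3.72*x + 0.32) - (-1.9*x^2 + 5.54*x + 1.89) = 2.41*x^2 - 1.82*x - 1.57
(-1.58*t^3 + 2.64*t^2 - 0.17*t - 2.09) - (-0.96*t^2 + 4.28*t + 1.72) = -1.58*t^3 + 3.6*t^2 - 4.45*t - 3.81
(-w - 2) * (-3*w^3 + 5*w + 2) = 3*w^4 + 6*w^3 - 5*w^2 - 12*w - 4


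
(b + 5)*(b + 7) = b^2 + 12*b + 35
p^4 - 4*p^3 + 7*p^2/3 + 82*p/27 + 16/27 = (p - 8/3)*(p - 2)*(p + 1/3)^2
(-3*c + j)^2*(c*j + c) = 9*c^3*j + 9*c^3 - 6*c^2*j^2 - 6*c^2*j + c*j^3 + c*j^2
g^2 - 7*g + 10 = (g - 5)*(g - 2)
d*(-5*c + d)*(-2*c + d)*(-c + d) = -10*c^3*d + 17*c^2*d^2 - 8*c*d^3 + d^4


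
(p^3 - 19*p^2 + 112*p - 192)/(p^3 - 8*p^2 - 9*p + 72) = (p - 8)/(p + 3)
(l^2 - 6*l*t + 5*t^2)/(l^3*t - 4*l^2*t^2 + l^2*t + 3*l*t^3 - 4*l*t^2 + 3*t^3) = (-l + 5*t)/(t*(-l^2 + 3*l*t - l + 3*t))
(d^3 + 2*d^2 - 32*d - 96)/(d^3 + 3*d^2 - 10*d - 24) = (d^2 - 2*d - 24)/(d^2 - d - 6)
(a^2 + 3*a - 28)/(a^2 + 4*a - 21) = (a - 4)/(a - 3)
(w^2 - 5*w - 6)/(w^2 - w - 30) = (w + 1)/(w + 5)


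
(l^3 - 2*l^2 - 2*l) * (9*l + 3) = 9*l^4 - 15*l^3 - 24*l^2 - 6*l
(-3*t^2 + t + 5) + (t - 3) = -3*t^2 + 2*t + 2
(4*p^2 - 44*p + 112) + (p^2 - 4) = 5*p^2 - 44*p + 108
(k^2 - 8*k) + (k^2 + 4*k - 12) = 2*k^2 - 4*k - 12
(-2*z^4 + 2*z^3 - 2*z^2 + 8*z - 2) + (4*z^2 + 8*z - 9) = -2*z^4 + 2*z^3 + 2*z^2 + 16*z - 11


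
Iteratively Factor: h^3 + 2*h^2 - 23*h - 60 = (h - 5)*(h^2 + 7*h + 12) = (h - 5)*(h + 3)*(h + 4)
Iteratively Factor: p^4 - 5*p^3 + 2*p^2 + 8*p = (p - 4)*(p^3 - p^2 - 2*p) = (p - 4)*(p + 1)*(p^2 - 2*p) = (p - 4)*(p - 2)*(p + 1)*(p)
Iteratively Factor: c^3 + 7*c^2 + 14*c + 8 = (c + 2)*(c^2 + 5*c + 4) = (c + 2)*(c + 4)*(c + 1)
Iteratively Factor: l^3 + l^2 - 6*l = (l - 2)*(l^2 + 3*l) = l*(l - 2)*(l + 3)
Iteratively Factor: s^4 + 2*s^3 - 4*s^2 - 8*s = (s + 2)*(s^3 - 4*s) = (s + 2)^2*(s^2 - 2*s) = s*(s + 2)^2*(s - 2)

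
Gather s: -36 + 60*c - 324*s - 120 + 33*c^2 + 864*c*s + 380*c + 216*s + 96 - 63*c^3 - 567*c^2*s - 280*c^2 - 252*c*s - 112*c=-63*c^3 - 247*c^2 + 328*c + s*(-567*c^2 + 612*c - 108) - 60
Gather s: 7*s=7*s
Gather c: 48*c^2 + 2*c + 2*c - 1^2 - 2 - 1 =48*c^2 + 4*c - 4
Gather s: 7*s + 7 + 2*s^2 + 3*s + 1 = 2*s^2 + 10*s + 8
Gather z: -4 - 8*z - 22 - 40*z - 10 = -48*z - 36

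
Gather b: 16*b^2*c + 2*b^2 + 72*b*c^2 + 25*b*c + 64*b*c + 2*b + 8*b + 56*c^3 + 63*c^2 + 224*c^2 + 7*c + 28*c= b^2*(16*c + 2) + b*(72*c^2 + 89*c + 10) + 56*c^3 + 287*c^2 + 35*c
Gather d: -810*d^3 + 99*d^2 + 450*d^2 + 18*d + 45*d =-810*d^3 + 549*d^2 + 63*d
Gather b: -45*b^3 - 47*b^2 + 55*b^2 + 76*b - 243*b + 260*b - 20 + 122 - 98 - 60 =-45*b^3 + 8*b^2 + 93*b - 56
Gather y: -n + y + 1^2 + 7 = -n + y + 8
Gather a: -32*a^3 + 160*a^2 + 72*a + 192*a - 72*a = -32*a^3 + 160*a^2 + 192*a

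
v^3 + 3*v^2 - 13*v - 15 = (v - 3)*(v + 1)*(v + 5)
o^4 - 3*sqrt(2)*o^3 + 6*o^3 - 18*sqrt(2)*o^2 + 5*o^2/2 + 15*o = o*(o + 6)*(o - 5*sqrt(2)/2)*(o - sqrt(2)/2)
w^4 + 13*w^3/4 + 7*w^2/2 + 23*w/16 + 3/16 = (w + 1/4)*(w + 1/2)*(w + 1)*(w + 3/2)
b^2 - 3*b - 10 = (b - 5)*(b + 2)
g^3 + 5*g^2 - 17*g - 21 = (g - 3)*(g + 1)*(g + 7)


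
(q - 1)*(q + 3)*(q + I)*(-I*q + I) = -I*q^4 + q^3 - I*q^3 + q^2 + 5*I*q^2 - 5*q - 3*I*q + 3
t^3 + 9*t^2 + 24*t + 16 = (t + 1)*(t + 4)^2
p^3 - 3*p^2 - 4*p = p*(p - 4)*(p + 1)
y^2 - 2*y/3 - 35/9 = (y - 7/3)*(y + 5/3)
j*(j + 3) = j^2 + 3*j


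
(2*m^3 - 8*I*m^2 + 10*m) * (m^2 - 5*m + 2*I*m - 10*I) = 2*m^5 - 10*m^4 - 4*I*m^4 + 26*m^3 + 20*I*m^3 - 130*m^2 + 20*I*m^2 - 100*I*m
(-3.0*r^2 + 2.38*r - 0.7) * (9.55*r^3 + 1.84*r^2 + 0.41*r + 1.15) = -28.65*r^5 + 17.209*r^4 - 3.5358*r^3 - 3.7622*r^2 + 2.45*r - 0.805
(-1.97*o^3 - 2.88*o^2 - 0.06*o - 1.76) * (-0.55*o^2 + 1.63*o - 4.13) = 1.0835*o^5 - 1.6271*o^4 + 3.4747*o^3 + 12.7646*o^2 - 2.621*o + 7.2688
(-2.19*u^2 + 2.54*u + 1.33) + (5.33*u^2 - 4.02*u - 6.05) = 3.14*u^2 - 1.48*u - 4.72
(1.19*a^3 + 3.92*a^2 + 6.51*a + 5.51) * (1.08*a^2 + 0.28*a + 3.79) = 1.2852*a^5 + 4.5668*a^4 + 12.6385*a^3 + 22.6304*a^2 + 26.2157*a + 20.8829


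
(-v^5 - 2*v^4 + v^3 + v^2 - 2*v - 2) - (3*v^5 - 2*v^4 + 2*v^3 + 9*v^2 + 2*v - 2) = -4*v^5 - v^3 - 8*v^2 - 4*v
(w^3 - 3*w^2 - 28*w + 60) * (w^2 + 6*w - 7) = w^5 + 3*w^4 - 53*w^3 - 87*w^2 + 556*w - 420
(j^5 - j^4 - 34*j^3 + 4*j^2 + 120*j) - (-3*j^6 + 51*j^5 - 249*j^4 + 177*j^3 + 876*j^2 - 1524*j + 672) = 3*j^6 - 50*j^5 + 248*j^4 - 211*j^3 - 872*j^2 + 1644*j - 672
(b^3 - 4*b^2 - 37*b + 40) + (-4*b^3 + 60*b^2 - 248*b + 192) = -3*b^3 + 56*b^2 - 285*b + 232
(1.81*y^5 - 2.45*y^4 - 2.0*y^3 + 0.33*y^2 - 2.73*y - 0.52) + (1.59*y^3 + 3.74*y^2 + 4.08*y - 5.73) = 1.81*y^5 - 2.45*y^4 - 0.41*y^3 + 4.07*y^2 + 1.35*y - 6.25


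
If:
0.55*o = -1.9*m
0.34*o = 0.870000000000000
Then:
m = -0.74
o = 2.56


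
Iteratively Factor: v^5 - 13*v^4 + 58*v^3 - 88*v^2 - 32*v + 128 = (v - 4)*(v^4 - 9*v^3 + 22*v^2 - 32) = (v - 4)*(v + 1)*(v^3 - 10*v^2 + 32*v - 32) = (v - 4)^2*(v + 1)*(v^2 - 6*v + 8) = (v - 4)^3*(v + 1)*(v - 2)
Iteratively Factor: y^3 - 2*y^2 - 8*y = (y - 4)*(y^2 + 2*y) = (y - 4)*(y + 2)*(y)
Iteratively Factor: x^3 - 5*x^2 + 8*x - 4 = (x - 1)*(x^2 - 4*x + 4) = (x - 2)*(x - 1)*(x - 2)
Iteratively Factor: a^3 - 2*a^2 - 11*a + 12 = (a - 1)*(a^2 - a - 12) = (a - 1)*(a + 3)*(a - 4)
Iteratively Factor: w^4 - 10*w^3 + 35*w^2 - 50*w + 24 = (w - 2)*(w^3 - 8*w^2 + 19*w - 12) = (w - 3)*(w - 2)*(w^2 - 5*w + 4) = (w - 3)*(w - 2)*(w - 1)*(w - 4)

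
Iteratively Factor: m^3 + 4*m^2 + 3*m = (m + 1)*(m^2 + 3*m) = m*(m + 1)*(m + 3)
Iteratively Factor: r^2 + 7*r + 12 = (r + 3)*(r + 4)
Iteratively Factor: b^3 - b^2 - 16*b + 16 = (b - 1)*(b^2 - 16) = (b - 4)*(b - 1)*(b + 4)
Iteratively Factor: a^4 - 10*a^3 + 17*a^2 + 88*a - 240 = (a + 3)*(a^3 - 13*a^2 + 56*a - 80) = (a - 4)*(a + 3)*(a^2 - 9*a + 20) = (a - 4)^2*(a + 3)*(a - 5)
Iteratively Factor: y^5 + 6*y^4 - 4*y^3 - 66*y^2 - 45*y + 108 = (y + 3)*(y^4 + 3*y^3 - 13*y^2 - 27*y + 36) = (y - 1)*(y + 3)*(y^3 + 4*y^2 - 9*y - 36) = (y - 3)*(y - 1)*(y + 3)*(y^2 + 7*y + 12) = (y - 3)*(y - 1)*(y + 3)^2*(y + 4)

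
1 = 1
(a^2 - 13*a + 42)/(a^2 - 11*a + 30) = (a - 7)/(a - 5)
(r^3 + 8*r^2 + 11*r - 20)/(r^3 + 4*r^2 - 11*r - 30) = (r^2 + 3*r - 4)/(r^2 - r - 6)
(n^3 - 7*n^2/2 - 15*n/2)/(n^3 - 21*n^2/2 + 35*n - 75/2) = n*(2*n + 3)/(2*n^2 - 11*n + 15)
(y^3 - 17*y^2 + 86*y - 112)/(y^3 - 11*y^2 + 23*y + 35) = (y^2 - 10*y + 16)/(y^2 - 4*y - 5)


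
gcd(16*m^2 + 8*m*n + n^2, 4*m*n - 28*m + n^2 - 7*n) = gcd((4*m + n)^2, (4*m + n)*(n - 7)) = 4*m + n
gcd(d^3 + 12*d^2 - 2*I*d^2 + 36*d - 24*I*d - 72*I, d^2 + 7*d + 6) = d + 6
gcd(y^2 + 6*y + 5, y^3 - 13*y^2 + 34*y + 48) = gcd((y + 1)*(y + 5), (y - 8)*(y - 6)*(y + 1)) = y + 1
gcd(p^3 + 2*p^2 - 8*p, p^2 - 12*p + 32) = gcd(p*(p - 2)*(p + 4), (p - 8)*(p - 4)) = 1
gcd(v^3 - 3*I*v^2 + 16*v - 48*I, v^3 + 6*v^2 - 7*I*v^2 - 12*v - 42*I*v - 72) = v^2 - 7*I*v - 12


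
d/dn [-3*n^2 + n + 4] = 1 - 6*n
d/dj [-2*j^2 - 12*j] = -4*j - 12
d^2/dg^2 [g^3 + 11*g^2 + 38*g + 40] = 6*g + 22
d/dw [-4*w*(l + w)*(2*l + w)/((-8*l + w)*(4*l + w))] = 4*(64*l^4 + 192*l^3*w + 110*l^2*w^2 + 8*l*w^3 - w^4)/(1024*l^4 + 256*l^3*w - 48*l^2*w^2 - 8*l*w^3 + w^4)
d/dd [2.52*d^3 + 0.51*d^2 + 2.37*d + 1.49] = 7.56*d^2 + 1.02*d + 2.37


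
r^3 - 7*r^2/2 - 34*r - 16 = (r - 8)*(r + 1/2)*(r + 4)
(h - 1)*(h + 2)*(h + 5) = h^3 + 6*h^2 + 3*h - 10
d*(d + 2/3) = d^2 + 2*d/3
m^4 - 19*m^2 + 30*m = m*(m - 3)*(m - 2)*(m + 5)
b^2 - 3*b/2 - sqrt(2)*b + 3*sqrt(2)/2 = (b - 3/2)*(b - sqrt(2))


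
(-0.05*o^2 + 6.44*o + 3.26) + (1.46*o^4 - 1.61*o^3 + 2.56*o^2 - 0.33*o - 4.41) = 1.46*o^4 - 1.61*o^3 + 2.51*o^2 + 6.11*o - 1.15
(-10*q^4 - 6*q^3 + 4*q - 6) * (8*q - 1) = -80*q^5 - 38*q^4 + 6*q^3 + 32*q^2 - 52*q + 6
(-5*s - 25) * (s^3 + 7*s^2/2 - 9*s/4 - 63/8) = -5*s^4 - 85*s^3/2 - 305*s^2/4 + 765*s/8 + 1575/8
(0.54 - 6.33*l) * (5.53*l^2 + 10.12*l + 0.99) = -35.0049*l^3 - 61.0734*l^2 - 0.8019*l + 0.5346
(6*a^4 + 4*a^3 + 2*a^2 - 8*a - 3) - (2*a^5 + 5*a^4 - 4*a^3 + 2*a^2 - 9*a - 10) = -2*a^5 + a^4 + 8*a^3 + a + 7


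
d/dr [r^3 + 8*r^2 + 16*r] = 3*r^2 + 16*r + 16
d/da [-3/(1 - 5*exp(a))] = -15*exp(a)/(5*exp(a) - 1)^2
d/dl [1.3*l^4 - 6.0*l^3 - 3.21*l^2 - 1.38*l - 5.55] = 5.2*l^3 - 18.0*l^2 - 6.42*l - 1.38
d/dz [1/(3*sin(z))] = -cos(z)/(3*sin(z)^2)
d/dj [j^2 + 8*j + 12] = 2*j + 8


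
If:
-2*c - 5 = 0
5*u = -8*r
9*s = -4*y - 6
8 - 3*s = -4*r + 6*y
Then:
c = -5/2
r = 7*y/6 - 5/2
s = -4*y/9 - 2/3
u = 4 - 28*y/15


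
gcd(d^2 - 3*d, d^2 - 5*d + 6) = d - 3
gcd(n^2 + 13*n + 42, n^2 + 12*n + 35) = n + 7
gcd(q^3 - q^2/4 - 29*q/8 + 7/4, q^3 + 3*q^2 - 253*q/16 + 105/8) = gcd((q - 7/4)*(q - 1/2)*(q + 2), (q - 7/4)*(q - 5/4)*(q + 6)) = q - 7/4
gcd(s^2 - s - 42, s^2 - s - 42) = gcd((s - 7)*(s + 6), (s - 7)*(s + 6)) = s^2 - s - 42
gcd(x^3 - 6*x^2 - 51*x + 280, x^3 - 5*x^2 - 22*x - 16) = x - 8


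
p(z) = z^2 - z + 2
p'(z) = 2*z - 1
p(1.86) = 3.60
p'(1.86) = 2.72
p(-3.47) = 17.51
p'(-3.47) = -7.94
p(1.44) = 2.63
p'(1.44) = 1.88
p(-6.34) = 48.54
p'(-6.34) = -13.68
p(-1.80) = 7.04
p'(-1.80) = -4.60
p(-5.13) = 33.45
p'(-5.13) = -11.26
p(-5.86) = 42.20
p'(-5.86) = -12.72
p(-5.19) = 34.13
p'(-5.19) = -11.38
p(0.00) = 2.00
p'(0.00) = -1.00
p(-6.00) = 44.00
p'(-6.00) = -13.00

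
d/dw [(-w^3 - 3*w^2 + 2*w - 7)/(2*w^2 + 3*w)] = (-2*w^4 - 6*w^3 - 13*w^2 + 28*w + 21)/(w^2*(4*w^2 + 12*w + 9))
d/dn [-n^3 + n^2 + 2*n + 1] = -3*n^2 + 2*n + 2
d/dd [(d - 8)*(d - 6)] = 2*d - 14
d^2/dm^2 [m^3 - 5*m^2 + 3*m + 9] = 6*m - 10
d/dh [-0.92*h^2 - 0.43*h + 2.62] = -1.84*h - 0.43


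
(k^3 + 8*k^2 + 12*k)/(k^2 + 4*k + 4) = k*(k + 6)/(k + 2)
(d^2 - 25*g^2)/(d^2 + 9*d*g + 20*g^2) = (d - 5*g)/(d + 4*g)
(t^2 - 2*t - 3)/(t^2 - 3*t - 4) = (t - 3)/(t - 4)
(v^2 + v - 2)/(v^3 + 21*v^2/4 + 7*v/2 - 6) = 4*(v - 1)/(4*v^2 + 13*v - 12)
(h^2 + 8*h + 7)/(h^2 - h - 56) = (h + 1)/(h - 8)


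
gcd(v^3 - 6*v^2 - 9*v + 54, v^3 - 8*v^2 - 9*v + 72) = v^2 - 9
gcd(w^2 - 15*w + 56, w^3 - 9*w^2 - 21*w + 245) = w - 7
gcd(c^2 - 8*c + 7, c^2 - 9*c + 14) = c - 7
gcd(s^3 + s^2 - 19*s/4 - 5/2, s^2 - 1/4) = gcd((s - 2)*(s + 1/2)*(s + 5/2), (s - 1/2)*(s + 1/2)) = s + 1/2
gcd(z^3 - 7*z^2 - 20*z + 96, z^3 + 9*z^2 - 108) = z - 3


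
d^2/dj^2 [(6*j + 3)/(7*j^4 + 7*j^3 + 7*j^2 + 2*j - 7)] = 6*(588*j^7 + 1274*j^6 + 1323*j^5 + 945*j^4 + 1470*j^3 + 1071*j^2 + 483*j + 81)/(343*j^12 + 1029*j^11 + 2058*j^10 + 2695*j^9 + 1617*j^8 - 147*j^7 - 2072*j^6 - 2268*j^5 - 504*j^4 + 449*j^3 + 945*j^2 + 294*j - 343)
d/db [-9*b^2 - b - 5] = -18*b - 1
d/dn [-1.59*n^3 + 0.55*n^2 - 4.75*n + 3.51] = -4.77*n^2 + 1.1*n - 4.75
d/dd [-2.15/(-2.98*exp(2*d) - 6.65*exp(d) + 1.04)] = (-12.814*exp(d) - 14.2975)*exp(d)/(2.98*exp(2*d) + 6.65*exp(d) - 1.04)^2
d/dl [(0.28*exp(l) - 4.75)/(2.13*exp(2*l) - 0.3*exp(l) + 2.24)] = (-0.5964*exp(2*l) + 20.235*exp(l) - 0.7978)*exp(l)/(4.5369*exp(4*l) - 1.278*exp(3*l) + 9.6324*exp(2*l) - 1.344*exp(l) + 5.0176)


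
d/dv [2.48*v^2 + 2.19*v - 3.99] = 4.96*v + 2.19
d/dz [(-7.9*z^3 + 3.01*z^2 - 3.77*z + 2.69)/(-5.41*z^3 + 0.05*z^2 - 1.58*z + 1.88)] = (15.8891*z^4 - 15.8274*z^3 - 5.4646*z^2 + 11.0486*z - 2.8374)/(29.2681*z^6 - 0.541*z^5 + 17.0981*z^4 - 20.4996*z^3 + 2.6844*z^2 - 5.9408*z + 3.5344)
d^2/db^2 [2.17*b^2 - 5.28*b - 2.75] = 4.34000000000000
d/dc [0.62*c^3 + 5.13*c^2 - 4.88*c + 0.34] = 1.86*c^2 + 10.26*c - 4.88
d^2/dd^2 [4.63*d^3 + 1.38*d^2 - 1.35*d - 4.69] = 27.78*d + 2.76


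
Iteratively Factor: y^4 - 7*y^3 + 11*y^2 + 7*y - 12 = (y - 4)*(y^3 - 3*y^2 - y + 3) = (y - 4)*(y - 1)*(y^2 - 2*y - 3) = (y - 4)*(y - 1)*(y + 1)*(y - 3)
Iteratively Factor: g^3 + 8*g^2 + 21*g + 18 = (g + 2)*(g^2 + 6*g + 9) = (g + 2)*(g + 3)*(g + 3)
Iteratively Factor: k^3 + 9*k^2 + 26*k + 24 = (k + 3)*(k^2 + 6*k + 8) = (k + 3)*(k + 4)*(k + 2)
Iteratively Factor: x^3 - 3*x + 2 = (x - 1)*(x^2 + x - 2) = (x - 1)*(x + 2)*(x - 1)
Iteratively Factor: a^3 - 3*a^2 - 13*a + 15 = (a - 5)*(a^2 + 2*a - 3) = (a - 5)*(a - 1)*(a + 3)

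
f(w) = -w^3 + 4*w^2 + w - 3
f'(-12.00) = -527.00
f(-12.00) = 2289.00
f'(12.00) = -335.00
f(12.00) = -1143.00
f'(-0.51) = -3.86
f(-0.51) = -2.34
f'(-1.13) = -11.87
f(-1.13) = 2.42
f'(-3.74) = -70.88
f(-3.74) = 101.52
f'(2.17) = 4.23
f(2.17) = 7.79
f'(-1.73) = -21.82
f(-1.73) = 12.42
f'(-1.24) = -13.53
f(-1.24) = 3.82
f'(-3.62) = -67.27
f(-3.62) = 93.24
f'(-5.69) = -141.65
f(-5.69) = 305.03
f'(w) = -3*w^2 + 8*w + 1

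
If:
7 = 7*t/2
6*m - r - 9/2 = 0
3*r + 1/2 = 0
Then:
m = 13/18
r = -1/6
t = 2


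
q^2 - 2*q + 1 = (q - 1)^2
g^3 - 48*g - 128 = (g - 8)*(g + 4)^2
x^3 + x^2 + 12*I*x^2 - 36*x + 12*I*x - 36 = (x + 1)*(x + 6*I)^2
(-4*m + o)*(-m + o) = 4*m^2 - 5*m*o + o^2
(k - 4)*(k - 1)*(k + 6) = k^3 + k^2 - 26*k + 24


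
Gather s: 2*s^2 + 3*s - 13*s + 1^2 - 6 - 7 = 2*s^2 - 10*s - 12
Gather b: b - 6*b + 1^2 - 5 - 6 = -5*b - 10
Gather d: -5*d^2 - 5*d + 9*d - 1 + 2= -5*d^2 + 4*d + 1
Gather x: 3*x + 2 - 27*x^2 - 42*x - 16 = -27*x^2 - 39*x - 14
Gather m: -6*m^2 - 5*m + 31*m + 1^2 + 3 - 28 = -6*m^2 + 26*m - 24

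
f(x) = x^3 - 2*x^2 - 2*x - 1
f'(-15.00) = 733.00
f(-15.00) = -3796.00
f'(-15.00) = 733.00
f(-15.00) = -3796.00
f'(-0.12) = -1.48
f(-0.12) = -0.79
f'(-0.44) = 0.34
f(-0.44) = -0.59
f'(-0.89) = 3.94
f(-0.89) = -1.51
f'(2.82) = 10.58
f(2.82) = -0.12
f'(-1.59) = 11.94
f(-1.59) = -6.90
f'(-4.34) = 71.87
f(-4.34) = -111.74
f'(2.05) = 2.41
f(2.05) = -4.89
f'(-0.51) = 0.82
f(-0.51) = -0.63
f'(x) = 3*x^2 - 4*x - 2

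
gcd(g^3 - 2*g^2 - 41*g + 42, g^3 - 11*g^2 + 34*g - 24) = g - 1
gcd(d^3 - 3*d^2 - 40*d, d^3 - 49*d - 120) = d^2 - 3*d - 40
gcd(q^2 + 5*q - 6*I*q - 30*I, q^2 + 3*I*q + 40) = 1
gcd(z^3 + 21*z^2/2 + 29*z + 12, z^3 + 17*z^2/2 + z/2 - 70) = z + 4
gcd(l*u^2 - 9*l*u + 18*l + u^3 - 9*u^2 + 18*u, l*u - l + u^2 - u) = l + u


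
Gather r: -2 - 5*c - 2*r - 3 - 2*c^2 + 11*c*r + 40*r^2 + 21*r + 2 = -2*c^2 - 5*c + 40*r^2 + r*(11*c + 19) - 3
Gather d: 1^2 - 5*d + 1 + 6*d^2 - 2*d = 6*d^2 - 7*d + 2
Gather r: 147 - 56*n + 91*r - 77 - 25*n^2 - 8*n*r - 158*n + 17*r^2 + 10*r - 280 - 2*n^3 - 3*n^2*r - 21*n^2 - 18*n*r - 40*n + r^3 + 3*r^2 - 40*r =-2*n^3 - 46*n^2 - 254*n + r^3 + 20*r^2 + r*(-3*n^2 - 26*n + 61) - 210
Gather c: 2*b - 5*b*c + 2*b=-5*b*c + 4*b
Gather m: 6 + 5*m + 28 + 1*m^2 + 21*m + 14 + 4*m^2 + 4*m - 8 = 5*m^2 + 30*m + 40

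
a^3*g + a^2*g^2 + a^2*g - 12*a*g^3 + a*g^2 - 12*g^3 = (a - 3*g)*(a + 4*g)*(a*g + g)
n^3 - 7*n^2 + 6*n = n*(n - 6)*(n - 1)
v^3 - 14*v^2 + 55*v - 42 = (v - 7)*(v - 6)*(v - 1)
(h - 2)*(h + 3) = h^2 + h - 6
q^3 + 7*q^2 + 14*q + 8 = (q + 1)*(q + 2)*(q + 4)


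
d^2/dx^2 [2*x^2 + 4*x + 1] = 4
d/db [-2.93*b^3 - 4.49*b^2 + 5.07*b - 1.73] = -8.79*b^2 - 8.98*b + 5.07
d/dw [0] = 0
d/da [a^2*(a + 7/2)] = a*(3*a + 7)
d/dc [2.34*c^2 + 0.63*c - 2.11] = 4.68*c + 0.63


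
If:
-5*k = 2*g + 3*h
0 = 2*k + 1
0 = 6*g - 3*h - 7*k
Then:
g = -1/8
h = 11/12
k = -1/2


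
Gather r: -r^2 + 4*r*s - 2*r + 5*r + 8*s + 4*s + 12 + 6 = -r^2 + r*(4*s + 3) + 12*s + 18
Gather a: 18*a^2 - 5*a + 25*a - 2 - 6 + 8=18*a^2 + 20*a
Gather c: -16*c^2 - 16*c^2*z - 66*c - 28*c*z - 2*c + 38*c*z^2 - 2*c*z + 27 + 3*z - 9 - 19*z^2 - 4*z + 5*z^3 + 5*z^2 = c^2*(-16*z - 16) + c*(38*z^2 - 30*z - 68) + 5*z^3 - 14*z^2 - z + 18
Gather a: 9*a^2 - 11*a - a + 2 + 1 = 9*a^2 - 12*a + 3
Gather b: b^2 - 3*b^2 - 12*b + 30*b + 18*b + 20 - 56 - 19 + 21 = -2*b^2 + 36*b - 34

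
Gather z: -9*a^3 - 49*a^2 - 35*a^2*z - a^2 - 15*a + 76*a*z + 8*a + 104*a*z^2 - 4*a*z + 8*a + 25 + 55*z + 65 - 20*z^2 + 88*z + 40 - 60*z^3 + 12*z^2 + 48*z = -9*a^3 - 50*a^2 + a - 60*z^3 + z^2*(104*a - 8) + z*(-35*a^2 + 72*a + 191) + 130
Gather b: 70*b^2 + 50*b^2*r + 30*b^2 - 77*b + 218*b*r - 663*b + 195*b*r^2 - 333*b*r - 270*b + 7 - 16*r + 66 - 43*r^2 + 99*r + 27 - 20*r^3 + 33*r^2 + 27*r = b^2*(50*r + 100) + b*(195*r^2 - 115*r - 1010) - 20*r^3 - 10*r^2 + 110*r + 100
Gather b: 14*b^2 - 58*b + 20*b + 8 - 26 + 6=14*b^2 - 38*b - 12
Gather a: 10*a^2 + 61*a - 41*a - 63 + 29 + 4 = 10*a^2 + 20*a - 30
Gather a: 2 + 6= 8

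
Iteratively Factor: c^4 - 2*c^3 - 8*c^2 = (c - 4)*(c^3 + 2*c^2) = c*(c - 4)*(c^2 + 2*c) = c*(c - 4)*(c + 2)*(c)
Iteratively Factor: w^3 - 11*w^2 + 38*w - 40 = (w - 4)*(w^2 - 7*w + 10) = (w - 4)*(w - 2)*(w - 5)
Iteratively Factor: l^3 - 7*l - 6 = (l + 2)*(l^2 - 2*l - 3) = (l - 3)*(l + 2)*(l + 1)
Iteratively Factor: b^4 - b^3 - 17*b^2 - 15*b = (b + 3)*(b^3 - 4*b^2 - 5*b) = (b - 5)*(b + 3)*(b^2 + b) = b*(b - 5)*(b + 3)*(b + 1)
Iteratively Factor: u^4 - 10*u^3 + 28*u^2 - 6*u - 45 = (u - 5)*(u^3 - 5*u^2 + 3*u + 9) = (u - 5)*(u - 3)*(u^2 - 2*u - 3) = (u - 5)*(u - 3)^2*(u + 1)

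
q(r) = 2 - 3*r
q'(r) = -3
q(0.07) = 1.79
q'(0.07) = -3.00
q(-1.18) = 5.54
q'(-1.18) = -3.00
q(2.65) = -5.95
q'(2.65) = -3.00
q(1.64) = -2.92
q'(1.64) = -3.00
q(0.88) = -0.64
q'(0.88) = -3.00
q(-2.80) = 10.40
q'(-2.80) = -3.00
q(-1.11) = 5.33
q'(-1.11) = -3.00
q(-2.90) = 10.70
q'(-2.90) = -3.00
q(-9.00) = 29.00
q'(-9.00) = -3.00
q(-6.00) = 20.00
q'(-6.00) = -3.00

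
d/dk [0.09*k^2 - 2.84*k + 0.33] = 0.18*k - 2.84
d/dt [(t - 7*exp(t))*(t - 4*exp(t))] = -11*t*exp(t) + 2*t + 56*exp(2*t) - 11*exp(t)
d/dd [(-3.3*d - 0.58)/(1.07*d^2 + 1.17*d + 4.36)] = (3.531*d^2 + 1.2412*d - 13.7094)/(1.1449*d^4 + 2.5038*d^3 + 10.6993*d^2 + 10.2024*d + 19.0096)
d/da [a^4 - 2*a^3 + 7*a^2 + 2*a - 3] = 4*a^3 - 6*a^2 + 14*a + 2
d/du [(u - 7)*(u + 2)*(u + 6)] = 3*u^2 + 2*u - 44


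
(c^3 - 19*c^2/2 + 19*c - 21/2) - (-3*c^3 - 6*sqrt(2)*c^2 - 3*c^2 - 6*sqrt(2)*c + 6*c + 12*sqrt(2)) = 4*c^3 - 13*c^2/2 + 6*sqrt(2)*c^2 + 6*sqrt(2)*c + 13*c - 12*sqrt(2) - 21/2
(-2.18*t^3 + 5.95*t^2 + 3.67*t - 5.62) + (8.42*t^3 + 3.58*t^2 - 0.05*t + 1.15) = 6.24*t^3 + 9.53*t^2 + 3.62*t - 4.47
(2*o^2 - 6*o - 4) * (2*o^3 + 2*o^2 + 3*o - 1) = 4*o^5 - 8*o^4 - 14*o^3 - 28*o^2 - 6*o + 4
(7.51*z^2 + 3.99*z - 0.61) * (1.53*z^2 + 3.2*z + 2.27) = 11.4903*z^4 + 30.1367*z^3 + 28.8824*z^2 + 7.1053*z - 1.3847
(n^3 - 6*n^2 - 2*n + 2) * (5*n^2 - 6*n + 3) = 5*n^5 - 36*n^4 + 29*n^3 + 4*n^2 - 18*n + 6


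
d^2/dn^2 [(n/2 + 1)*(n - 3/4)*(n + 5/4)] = 3*n + 5/2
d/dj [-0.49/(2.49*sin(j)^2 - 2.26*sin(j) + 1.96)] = (2.4402*sin(j) - 1.1074)*cos(j)/(2.49*sin(j)^2 - 2.26*sin(j) + 1.96)^2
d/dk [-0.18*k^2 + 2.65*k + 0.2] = 2.65 - 0.36*k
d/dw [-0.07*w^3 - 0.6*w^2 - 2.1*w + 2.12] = -0.21*w^2 - 1.2*w - 2.1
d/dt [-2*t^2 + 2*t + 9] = 2 - 4*t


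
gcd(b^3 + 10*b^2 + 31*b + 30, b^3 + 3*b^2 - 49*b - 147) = b + 3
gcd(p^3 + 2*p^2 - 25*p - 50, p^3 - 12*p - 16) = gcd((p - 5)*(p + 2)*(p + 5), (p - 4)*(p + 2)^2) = p + 2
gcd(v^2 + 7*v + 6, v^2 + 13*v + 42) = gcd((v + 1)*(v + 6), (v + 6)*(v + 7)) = v + 6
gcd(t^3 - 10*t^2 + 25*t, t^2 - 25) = t - 5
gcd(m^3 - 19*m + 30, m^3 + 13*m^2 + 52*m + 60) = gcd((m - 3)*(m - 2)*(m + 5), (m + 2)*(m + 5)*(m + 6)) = m + 5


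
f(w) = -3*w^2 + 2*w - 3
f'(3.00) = -16.00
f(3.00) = -24.00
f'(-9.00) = 56.00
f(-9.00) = -264.00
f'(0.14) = 1.16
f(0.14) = -2.78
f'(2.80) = -14.80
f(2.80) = -20.92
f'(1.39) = -6.34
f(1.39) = -6.02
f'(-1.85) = 13.10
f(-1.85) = -16.97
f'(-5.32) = 33.92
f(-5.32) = -98.55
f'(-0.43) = 4.58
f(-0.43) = -4.41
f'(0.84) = -3.04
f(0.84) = -3.44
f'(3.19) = -17.14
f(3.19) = -27.15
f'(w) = 2 - 6*w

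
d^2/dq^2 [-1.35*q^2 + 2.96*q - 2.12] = -2.70000000000000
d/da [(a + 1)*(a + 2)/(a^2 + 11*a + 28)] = 2*(4*a^2 + 26*a + 31)/(a^4 + 22*a^3 + 177*a^2 + 616*a + 784)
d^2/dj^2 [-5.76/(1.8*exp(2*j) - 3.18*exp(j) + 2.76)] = (-5.76*(3.6*exp(j) - 3.18)*(7.2*exp(j) - 6.36)*exp(j) + (41.472*exp(j) - 18.3168)*(1.8*exp(2*j) - 3.18*exp(j) + 2.76))*exp(j)/(1.8*exp(2*j) - 3.18*exp(j) + 2.76)^3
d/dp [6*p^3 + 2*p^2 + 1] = 2*p*(9*p + 2)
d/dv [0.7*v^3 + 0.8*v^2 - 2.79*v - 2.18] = 2.1*v^2 + 1.6*v - 2.79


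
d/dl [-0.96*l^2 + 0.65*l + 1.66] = 0.65 - 1.92*l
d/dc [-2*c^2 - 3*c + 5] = -4*c - 3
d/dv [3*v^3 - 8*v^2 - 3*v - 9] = 9*v^2 - 16*v - 3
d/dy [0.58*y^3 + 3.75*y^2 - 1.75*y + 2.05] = 1.74*y^2 + 7.5*y - 1.75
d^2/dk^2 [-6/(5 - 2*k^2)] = 24*(6*k^2 + 5)/(2*k^2 - 5)^3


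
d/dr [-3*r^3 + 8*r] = 8 - 9*r^2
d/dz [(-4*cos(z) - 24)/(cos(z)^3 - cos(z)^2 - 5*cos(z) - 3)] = 4*(-15*cos(z) - cos(2*z) + 26)*sin(z)/((cos(z) - 3)^2*(cos(z) + 1)^3)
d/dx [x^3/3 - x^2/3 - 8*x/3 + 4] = x^2 - 2*x/3 - 8/3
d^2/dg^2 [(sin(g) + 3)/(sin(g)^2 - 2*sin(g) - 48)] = (sin(g)^5 + 14*sin(g)^4 + 268*sin(g)^3 + 474*sin(g)^2 + 1764*sin(g) - 120)/(-sin(g)^2 + 2*sin(g) + 48)^3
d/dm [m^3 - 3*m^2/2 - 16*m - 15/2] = 3*m^2 - 3*m - 16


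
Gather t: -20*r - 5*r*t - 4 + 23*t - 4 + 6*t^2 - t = -20*r + 6*t^2 + t*(22 - 5*r) - 8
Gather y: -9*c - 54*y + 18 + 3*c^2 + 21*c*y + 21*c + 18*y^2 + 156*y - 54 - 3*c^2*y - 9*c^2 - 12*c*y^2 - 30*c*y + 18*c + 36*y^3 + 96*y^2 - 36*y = -6*c^2 + 30*c + 36*y^3 + y^2*(114 - 12*c) + y*(-3*c^2 - 9*c + 66) - 36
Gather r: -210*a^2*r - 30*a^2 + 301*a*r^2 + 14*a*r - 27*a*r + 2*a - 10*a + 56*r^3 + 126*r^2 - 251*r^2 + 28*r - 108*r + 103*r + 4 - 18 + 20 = -30*a^2 - 8*a + 56*r^3 + r^2*(301*a - 125) + r*(-210*a^2 - 13*a + 23) + 6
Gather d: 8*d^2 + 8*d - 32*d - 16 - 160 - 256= 8*d^2 - 24*d - 432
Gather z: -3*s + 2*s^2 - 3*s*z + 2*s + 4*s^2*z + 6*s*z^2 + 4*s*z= 2*s^2 + 6*s*z^2 - s + z*(4*s^2 + s)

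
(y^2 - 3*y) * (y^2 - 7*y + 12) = y^4 - 10*y^3 + 33*y^2 - 36*y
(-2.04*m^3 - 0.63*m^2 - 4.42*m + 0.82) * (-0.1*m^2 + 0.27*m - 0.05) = 0.204*m^5 - 0.4878*m^4 + 0.3739*m^3 - 1.2439*m^2 + 0.4424*m - 0.041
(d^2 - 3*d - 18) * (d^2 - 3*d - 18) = d^4 - 6*d^3 - 27*d^2 + 108*d + 324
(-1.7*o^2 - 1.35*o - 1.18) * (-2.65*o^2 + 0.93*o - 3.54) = 4.505*o^4 + 1.9965*o^3 + 7.8895*o^2 + 3.6816*o + 4.1772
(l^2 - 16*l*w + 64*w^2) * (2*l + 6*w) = 2*l^3 - 26*l^2*w + 32*l*w^2 + 384*w^3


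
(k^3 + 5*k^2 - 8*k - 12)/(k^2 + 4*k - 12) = k + 1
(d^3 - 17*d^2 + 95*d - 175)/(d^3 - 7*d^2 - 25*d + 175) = (d - 5)/(d + 5)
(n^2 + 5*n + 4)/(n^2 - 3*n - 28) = (n + 1)/(n - 7)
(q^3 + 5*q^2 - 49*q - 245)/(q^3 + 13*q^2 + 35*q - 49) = (q^2 - 2*q - 35)/(q^2 + 6*q - 7)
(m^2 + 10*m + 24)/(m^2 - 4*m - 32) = (m + 6)/(m - 8)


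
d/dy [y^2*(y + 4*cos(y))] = y*(-4*y*sin(y) + 3*y + 8*cos(y))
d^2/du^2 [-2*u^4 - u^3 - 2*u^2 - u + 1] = -24*u^2 - 6*u - 4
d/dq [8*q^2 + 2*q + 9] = 16*q + 2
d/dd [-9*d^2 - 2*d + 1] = -18*d - 2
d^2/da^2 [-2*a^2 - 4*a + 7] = -4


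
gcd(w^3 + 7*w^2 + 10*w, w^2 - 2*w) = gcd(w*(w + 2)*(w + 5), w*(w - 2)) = w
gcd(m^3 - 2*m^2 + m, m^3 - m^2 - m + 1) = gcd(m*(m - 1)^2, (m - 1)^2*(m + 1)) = m^2 - 2*m + 1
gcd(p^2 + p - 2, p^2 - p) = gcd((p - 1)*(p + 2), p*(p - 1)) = p - 1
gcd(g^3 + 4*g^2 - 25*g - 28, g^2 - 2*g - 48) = 1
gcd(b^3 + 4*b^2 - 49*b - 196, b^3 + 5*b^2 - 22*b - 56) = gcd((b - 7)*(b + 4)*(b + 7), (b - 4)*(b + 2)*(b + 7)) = b + 7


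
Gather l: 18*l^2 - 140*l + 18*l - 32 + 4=18*l^2 - 122*l - 28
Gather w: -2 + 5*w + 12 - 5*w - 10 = 0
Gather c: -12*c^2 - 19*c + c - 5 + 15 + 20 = -12*c^2 - 18*c + 30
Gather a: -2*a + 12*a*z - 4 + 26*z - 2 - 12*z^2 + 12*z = a*(12*z - 2) - 12*z^2 + 38*z - 6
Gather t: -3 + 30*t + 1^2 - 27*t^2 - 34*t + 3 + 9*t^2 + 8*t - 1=-18*t^2 + 4*t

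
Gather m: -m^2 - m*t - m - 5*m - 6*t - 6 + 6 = -m^2 + m*(-t - 6) - 6*t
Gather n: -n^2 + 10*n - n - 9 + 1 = -n^2 + 9*n - 8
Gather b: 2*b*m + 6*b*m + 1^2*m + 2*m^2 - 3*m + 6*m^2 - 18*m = 8*b*m + 8*m^2 - 20*m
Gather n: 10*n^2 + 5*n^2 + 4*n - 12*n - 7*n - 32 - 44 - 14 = 15*n^2 - 15*n - 90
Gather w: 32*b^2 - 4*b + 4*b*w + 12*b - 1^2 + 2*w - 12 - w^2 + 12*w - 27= 32*b^2 + 8*b - w^2 + w*(4*b + 14) - 40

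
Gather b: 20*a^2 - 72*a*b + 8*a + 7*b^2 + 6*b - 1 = 20*a^2 + 8*a + 7*b^2 + b*(6 - 72*a) - 1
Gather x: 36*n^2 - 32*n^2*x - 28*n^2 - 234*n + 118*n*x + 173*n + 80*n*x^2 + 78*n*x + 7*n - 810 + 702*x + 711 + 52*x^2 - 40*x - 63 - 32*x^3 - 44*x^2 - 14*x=8*n^2 - 54*n - 32*x^3 + x^2*(80*n + 8) + x*(-32*n^2 + 196*n + 648) - 162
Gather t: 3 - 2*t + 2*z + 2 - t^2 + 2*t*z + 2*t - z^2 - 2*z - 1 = -t^2 + 2*t*z - z^2 + 4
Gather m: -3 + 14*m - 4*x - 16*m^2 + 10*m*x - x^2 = -16*m^2 + m*(10*x + 14) - x^2 - 4*x - 3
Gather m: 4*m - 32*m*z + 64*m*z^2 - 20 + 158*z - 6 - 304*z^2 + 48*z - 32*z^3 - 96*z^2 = m*(64*z^2 - 32*z + 4) - 32*z^3 - 400*z^2 + 206*z - 26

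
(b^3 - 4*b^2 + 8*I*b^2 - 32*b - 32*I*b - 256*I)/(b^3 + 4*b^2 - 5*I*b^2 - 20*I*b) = (b^2 + 8*b*(-1 + I) - 64*I)/(b*(b - 5*I))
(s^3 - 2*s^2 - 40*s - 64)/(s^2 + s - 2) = (s^2 - 4*s - 32)/(s - 1)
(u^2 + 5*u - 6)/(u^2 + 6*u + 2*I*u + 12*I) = (u - 1)/(u + 2*I)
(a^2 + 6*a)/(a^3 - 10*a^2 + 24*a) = (a + 6)/(a^2 - 10*a + 24)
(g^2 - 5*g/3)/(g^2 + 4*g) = (g - 5/3)/(g + 4)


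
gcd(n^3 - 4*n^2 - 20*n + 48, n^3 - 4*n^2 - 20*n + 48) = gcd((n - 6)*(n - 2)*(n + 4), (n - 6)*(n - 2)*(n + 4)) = n^3 - 4*n^2 - 20*n + 48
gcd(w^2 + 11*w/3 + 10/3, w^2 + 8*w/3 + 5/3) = w + 5/3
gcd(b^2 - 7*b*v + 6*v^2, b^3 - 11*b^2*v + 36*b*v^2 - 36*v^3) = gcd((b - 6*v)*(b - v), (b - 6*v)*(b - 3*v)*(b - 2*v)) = -b + 6*v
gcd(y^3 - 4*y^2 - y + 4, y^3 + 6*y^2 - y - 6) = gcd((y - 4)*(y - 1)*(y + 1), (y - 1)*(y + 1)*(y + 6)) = y^2 - 1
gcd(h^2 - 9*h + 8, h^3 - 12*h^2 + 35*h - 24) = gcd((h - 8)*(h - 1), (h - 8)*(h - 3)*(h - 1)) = h^2 - 9*h + 8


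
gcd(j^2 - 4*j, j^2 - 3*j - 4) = j - 4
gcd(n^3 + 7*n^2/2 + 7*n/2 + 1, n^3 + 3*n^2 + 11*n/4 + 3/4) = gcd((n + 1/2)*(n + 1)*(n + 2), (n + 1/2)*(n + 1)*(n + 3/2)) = n^2 + 3*n/2 + 1/2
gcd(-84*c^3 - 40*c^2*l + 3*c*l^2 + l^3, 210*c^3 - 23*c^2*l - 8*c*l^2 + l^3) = 6*c - l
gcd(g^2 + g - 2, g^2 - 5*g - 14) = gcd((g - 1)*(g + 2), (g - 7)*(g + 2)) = g + 2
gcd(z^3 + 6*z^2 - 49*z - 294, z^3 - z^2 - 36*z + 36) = z + 6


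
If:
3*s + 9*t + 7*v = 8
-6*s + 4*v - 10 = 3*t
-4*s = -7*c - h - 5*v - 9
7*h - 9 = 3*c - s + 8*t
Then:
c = 17*v/78 - 239/78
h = 301/130 - 569*v/390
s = 19*v/15 - 38/15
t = 26/15 - 6*v/5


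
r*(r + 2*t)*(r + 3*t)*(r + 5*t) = r^4 + 10*r^3*t + 31*r^2*t^2 + 30*r*t^3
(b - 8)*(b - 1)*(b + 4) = b^3 - 5*b^2 - 28*b + 32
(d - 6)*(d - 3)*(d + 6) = d^3 - 3*d^2 - 36*d + 108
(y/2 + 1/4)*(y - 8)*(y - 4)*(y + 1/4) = y^4/2 - 45*y^3/8 + 185*y^2/16 + 45*y/4 + 2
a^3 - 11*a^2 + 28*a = a*(a - 7)*(a - 4)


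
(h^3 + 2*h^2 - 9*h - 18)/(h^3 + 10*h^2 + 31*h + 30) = (h - 3)/(h + 5)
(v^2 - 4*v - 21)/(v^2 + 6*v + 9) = (v - 7)/(v + 3)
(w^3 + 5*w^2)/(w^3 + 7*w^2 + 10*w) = w/(w + 2)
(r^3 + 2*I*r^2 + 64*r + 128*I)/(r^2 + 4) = (r^2 + 64)/(r - 2*I)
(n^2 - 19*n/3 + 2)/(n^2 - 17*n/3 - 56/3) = (-3*n^2 + 19*n - 6)/(-3*n^2 + 17*n + 56)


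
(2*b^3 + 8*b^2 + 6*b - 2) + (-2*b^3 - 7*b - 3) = 8*b^2 - b - 5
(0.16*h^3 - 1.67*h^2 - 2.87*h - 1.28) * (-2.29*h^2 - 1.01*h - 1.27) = -0.3664*h^5 + 3.6627*h^4 + 8.0558*h^3 + 7.9508*h^2 + 4.9377*h + 1.6256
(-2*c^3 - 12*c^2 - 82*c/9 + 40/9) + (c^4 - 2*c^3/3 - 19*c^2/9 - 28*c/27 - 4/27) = c^4 - 8*c^3/3 - 127*c^2/9 - 274*c/27 + 116/27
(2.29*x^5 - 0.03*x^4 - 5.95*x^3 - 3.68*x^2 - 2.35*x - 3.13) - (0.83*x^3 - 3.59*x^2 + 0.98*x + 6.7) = 2.29*x^5 - 0.03*x^4 - 6.78*x^3 - 0.0900000000000003*x^2 - 3.33*x - 9.83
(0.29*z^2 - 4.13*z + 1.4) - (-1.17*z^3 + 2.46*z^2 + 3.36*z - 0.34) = 1.17*z^3 - 2.17*z^2 - 7.49*z + 1.74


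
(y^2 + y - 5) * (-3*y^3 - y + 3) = -3*y^5 - 3*y^4 + 14*y^3 + 2*y^2 + 8*y - 15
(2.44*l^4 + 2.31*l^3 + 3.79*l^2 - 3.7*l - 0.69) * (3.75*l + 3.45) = 9.15*l^5 + 17.0805*l^4 + 22.182*l^3 - 0.799499999999998*l^2 - 15.3525*l - 2.3805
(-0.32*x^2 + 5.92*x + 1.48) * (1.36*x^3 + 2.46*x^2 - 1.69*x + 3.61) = -0.4352*x^5 + 7.264*x^4 + 17.1168*x^3 - 7.5192*x^2 + 18.87*x + 5.3428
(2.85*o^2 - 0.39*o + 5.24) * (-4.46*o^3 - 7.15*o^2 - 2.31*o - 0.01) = -12.711*o^5 - 18.6381*o^4 - 27.1654*o^3 - 36.5936*o^2 - 12.1005*o - 0.0524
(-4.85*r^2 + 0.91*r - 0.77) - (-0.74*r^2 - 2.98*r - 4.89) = -4.11*r^2 + 3.89*r + 4.12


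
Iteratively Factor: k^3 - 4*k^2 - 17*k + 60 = (k - 5)*(k^2 + k - 12) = (k - 5)*(k + 4)*(k - 3)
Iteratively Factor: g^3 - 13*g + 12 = (g - 1)*(g^2 + g - 12) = (g - 3)*(g - 1)*(g + 4)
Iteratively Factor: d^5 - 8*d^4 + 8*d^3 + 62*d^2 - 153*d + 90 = (d - 2)*(d^4 - 6*d^3 - 4*d^2 + 54*d - 45) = (d - 2)*(d + 3)*(d^3 - 9*d^2 + 23*d - 15) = (d - 5)*(d - 2)*(d + 3)*(d^2 - 4*d + 3) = (d - 5)*(d - 2)*(d - 1)*(d + 3)*(d - 3)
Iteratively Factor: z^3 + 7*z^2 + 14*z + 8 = (z + 4)*(z^2 + 3*z + 2) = (z + 2)*(z + 4)*(z + 1)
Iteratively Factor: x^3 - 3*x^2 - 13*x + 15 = (x + 3)*(x^2 - 6*x + 5) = (x - 1)*(x + 3)*(x - 5)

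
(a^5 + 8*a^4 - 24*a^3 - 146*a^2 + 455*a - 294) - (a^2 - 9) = a^5 + 8*a^4 - 24*a^3 - 147*a^2 + 455*a - 285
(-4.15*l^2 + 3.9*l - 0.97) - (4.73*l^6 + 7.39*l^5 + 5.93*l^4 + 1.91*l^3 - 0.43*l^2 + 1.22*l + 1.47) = -4.73*l^6 - 7.39*l^5 - 5.93*l^4 - 1.91*l^3 - 3.72*l^2 + 2.68*l - 2.44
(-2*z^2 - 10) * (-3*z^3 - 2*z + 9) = 6*z^5 + 34*z^3 - 18*z^2 + 20*z - 90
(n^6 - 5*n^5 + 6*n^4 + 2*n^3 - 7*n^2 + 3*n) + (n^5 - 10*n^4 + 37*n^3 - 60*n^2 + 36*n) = n^6 - 4*n^5 - 4*n^4 + 39*n^3 - 67*n^2 + 39*n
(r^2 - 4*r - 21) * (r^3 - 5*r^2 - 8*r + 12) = r^5 - 9*r^4 - 9*r^3 + 149*r^2 + 120*r - 252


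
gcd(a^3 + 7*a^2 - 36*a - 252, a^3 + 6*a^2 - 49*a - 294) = a^2 + 13*a + 42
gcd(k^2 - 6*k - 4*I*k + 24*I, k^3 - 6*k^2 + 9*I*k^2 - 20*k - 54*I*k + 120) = k - 6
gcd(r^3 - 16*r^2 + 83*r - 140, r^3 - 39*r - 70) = r - 7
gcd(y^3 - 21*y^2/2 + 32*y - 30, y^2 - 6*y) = y - 6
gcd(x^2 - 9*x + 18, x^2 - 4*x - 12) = x - 6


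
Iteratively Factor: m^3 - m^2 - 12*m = (m - 4)*(m^2 + 3*m) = (m - 4)*(m + 3)*(m)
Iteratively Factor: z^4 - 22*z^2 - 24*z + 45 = (z + 3)*(z^3 - 3*z^2 - 13*z + 15) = (z - 5)*(z + 3)*(z^2 + 2*z - 3) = (z - 5)*(z + 3)^2*(z - 1)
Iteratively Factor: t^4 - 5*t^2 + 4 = (t - 1)*(t^3 + t^2 - 4*t - 4) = (t - 1)*(t + 1)*(t^2 - 4) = (t - 2)*(t - 1)*(t + 1)*(t + 2)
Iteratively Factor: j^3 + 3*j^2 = (j + 3)*(j^2) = j*(j + 3)*(j)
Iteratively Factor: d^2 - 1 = (d - 1)*(d + 1)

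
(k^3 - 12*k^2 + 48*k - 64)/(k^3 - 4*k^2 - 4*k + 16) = (k^2 - 8*k + 16)/(k^2 - 4)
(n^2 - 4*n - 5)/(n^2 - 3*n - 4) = (n - 5)/(n - 4)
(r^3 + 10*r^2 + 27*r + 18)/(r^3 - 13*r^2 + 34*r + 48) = (r^2 + 9*r + 18)/(r^2 - 14*r + 48)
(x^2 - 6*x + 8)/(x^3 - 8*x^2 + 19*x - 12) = (x - 2)/(x^2 - 4*x + 3)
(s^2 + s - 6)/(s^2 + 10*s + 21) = (s - 2)/(s + 7)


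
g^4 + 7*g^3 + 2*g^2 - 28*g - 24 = (g - 2)*(g + 1)*(g + 2)*(g + 6)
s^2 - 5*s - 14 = (s - 7)*(s + 2)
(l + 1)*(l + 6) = l^2 + 7*l + 6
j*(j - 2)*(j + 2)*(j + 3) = j^4 + 3*j^3 - 4*j^2 - 12*j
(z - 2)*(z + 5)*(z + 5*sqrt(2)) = z^3 + 3*z^2 + 5*sqrt(2)*z^2 - 10*z + 15*sqrt(2)*z - 50*sqrt(2)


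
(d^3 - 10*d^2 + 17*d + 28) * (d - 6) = d^4 - 16*d^3 + 77*d^2 - 74*d - 168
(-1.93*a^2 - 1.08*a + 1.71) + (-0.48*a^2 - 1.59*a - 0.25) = -2.41*a^2 - 2.67*a + 1.46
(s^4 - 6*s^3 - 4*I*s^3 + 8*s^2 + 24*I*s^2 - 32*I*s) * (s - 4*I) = s^5 - 6*s^4 - 8*I*s^4 - 8*s^3 + 48*I*s^3 + 96*s^2 - 64*I*s^2 - 128*s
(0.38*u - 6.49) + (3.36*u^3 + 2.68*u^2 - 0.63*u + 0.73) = 3.36*u^3 + 2.68*u^2 - 0.25*u - 5.76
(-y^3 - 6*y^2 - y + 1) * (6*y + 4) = -6*y^4 - 40*y^3 - 30*y^2 + 2*y + 4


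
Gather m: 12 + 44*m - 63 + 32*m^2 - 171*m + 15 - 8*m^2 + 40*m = 24*m^2 - 87*m - 36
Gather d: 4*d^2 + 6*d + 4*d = 4*d^2 + 10*d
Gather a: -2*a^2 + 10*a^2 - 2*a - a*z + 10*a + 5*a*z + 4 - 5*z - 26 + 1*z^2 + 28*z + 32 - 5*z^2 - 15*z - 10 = 8*a^2 + a*(4*z + 8) - 4*z^2 + 8*z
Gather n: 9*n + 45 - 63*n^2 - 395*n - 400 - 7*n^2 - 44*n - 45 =-70*n^2 - 430*n - 400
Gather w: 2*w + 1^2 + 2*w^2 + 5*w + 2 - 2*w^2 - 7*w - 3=0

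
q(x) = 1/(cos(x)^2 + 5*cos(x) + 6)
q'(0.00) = 0.00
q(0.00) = 0.08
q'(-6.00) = 0.01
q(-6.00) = 0.09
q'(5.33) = -0.06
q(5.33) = 0.11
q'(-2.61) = -0.28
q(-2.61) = 0.41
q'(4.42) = -0.20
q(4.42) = 0.22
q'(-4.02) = 0.28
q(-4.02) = 0.31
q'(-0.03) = -0.00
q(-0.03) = 0.08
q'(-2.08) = -0.24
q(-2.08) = 0.26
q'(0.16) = 0.01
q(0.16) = 0.08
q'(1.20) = 0.08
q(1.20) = 0.13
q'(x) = (2*sin(x)*cos(x) + 5*sin(x))/(cos(x)^2 + 5*cos(x) + 6)^2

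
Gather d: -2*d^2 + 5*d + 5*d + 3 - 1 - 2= -2*d^2 + 10*d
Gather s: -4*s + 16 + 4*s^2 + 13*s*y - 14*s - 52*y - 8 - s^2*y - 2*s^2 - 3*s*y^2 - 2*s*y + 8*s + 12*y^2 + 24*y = s^2*(2 - y) + s*(-3*y^2 + 11*y - 10) + 12*y^2 - 28*y + 8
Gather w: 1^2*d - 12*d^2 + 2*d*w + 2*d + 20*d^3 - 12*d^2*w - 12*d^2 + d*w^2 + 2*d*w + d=20*d^3 - 24*d^2 + d*w^2 + 4*d + w*(-12*d^2 + 4*d)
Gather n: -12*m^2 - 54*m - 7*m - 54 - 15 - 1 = -12*m^2 - 61*m - 70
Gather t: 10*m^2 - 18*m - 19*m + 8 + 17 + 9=10*m^2 - 37*m + 34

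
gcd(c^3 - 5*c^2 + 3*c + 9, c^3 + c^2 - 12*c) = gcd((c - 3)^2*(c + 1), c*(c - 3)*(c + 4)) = c - 3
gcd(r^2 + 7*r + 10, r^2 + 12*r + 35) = r + 5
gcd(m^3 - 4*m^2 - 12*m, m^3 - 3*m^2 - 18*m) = m^2 - 6*m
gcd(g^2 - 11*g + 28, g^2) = 1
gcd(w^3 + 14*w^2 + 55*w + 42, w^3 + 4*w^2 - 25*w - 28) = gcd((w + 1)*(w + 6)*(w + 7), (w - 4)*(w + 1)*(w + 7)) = w^2 + 8*w + 7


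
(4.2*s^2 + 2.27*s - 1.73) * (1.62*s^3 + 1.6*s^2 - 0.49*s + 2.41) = 6.804*s^5 + 10.3974*s^4 - 1.2286*s^3 + 6.2417*s^2 + 6.3184*s - 4.1693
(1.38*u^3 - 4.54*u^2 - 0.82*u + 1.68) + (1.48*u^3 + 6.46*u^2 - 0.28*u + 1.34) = 2.86*u^3 + 1.92*u^2 - 1.1*u + 3.02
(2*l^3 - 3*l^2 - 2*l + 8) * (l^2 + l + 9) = 2*l^5 - l^4 + 13*l^3 - 21*l^2 - 10*l + 72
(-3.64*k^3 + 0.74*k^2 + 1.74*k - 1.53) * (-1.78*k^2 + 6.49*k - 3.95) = 6.4792*k^5 - 24.9408*k^4 + 16.0834*k^3 + 11.093*k^2 - 16.8027*k + 6.0435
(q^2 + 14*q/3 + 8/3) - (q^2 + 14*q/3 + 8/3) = 0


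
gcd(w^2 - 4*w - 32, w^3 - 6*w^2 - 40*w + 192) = w - 8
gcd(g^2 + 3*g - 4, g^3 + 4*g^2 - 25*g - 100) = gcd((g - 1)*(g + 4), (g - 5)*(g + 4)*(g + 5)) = g + 4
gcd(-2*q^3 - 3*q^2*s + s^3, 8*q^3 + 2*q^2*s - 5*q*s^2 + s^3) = 2*q^2 + q*s - s^2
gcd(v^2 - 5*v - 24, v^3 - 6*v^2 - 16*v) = v - 8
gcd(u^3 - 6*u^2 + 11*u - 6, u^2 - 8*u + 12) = u - 2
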